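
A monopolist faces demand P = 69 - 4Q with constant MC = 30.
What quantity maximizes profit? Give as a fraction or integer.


TR = P*Q = (69 - 4Q)Q = 69Q - 4Q^2
MR = dTR/dQ = 69 - 8Q
Set MR = MC:
69 - 8Q = 30
39 = 8Q
Q* = 39/8 = 39/8

39/8


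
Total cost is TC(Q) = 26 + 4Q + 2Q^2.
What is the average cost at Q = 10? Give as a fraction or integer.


TC(10) = 26 + 4*10 + 2*10^2
TC(10) = 26 + 40 + 200 = 266
AC = TC/Q = 266/10 = 133/5

133/5


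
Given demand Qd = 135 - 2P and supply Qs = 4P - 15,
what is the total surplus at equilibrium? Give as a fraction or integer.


Find equilibrium: 135 - 2P = 4P - 15
135 + 15 = 6P
P* = 150/6 = 25
Q* = 4*25 - 15 = 85
Inverse demand: P = 135/2 - Q/2, so P_max = 135/2
Inverse supply: P = 15/4 + Q/4, so P_min = 15/4
CS = (1/2) * 85 * (135/2 - 25) = 7225/4
PS = (1/2) * 85 * (25 - 15/4) = 7225/8
TS = CS + PS = 7225/4 + 7225/8 = 21675/8

21675/8


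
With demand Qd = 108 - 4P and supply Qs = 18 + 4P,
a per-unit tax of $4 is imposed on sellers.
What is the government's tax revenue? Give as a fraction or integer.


With tax on sellers, new supply: Qs' = 18 + 4(P - 4)
= 2 + 4P
New equilibrium quantity:
Q_new = 55
Tax revenue = tax * Q_new = 4 * 55 = 220

220


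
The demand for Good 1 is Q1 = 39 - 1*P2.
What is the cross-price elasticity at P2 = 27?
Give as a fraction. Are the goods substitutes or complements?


dQ1/dP2 = -1
At P2 = 27: Q1 = 39 - 1*27 = 12
Exy = (dQ1/dP2)(P2/Q1) = -1 * 27 / 12 = -9/4
Since Exy < 0, the goods are complements.

-9/4 (complements)


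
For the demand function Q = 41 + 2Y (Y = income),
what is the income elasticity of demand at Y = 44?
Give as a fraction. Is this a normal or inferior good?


dQ/dY = 2
At Y = 44: Q = 41 + 2*44 = 129
Ey = (dQ/dY)(Y/Q) = 2 * 44 / 129 = 88/129
Since Ey > 0, this is a normal good.

88/129 (normal good)


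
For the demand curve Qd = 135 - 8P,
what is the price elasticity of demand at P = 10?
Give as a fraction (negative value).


dQ/dP = -8
At P = 10: Q = 135 - 8*10 = 55
E = (dQ/dP)(P/Q) = (-8)(10/55) = -16/11

-16/11


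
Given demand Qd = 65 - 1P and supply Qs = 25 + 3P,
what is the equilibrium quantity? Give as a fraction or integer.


First find equilibrium price:
65 - 1P = 25 + 3P
P* = 40/4 = 10
Then substitute into demand:
Q* = 65 - 1 * 10 = 55

55


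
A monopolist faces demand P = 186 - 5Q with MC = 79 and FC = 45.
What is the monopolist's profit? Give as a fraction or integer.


MR = MC: 186 - 10Q = 79
Q* = 107/10
P* = 186 - 5*107/10 = 265/2
Profit = (P* - MC)*Q* - FC
= (265/2 - 79)*107/10 - 45
= 107/2*107/10 - 45
= 11449/20 - 45 = 10549/20

10549/20


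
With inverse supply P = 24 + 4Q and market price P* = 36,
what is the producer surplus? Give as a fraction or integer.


Minimum supply price (at Q=0): P_min = 24
Quantity supplied at P* = 36:
Q* = (36 - 24)/4 = 3
PS = (1/2) * Q* * (P* - P_min)
PS = (1/2) * 3 * (36 - 24)
PS = (1/2) * 3 * 12 = 18

18


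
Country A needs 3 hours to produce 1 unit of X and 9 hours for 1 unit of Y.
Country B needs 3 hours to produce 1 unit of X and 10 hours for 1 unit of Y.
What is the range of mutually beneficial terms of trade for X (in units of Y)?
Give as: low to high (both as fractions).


Opportunity cost of X for Country A = hours_X / hours_Y = 3/9 = 1/3 units of Y
Opportunity cost of X for Country B = hours_X / hours_Y = 3/10 = 3/10 units of Y
Terms of trade must be between the two opportunity costs.
Range: 3/10 to 1/3

3/10 to 1/3


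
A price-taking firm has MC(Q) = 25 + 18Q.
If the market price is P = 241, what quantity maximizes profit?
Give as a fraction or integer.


In perfect competition, profit is maximized where P = MC.
241 = 25 + 18Q
216 = 18Q
Q* = 216/18 = 12

12


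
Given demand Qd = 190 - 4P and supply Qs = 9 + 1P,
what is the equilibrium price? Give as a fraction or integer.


At equilibrium, Qd = Qs.
190 - 4P = 9 + 1P
190 - 9 = 4P + 1P
181 = 5P
P* = 181/5 = 181/5

181/5


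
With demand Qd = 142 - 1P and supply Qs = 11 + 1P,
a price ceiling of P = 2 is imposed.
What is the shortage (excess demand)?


At P = 2:
Qd = 142 - 1*2 = 140
Qs = 11 + 1*2 = 13
Shortage = Qd - Qs = 140 - 13 = 127

127


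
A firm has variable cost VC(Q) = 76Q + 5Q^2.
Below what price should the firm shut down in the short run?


AVC(Q) = VC(Q)/Q = 76 + 5Q
AVC is increasing in Q, so minimum AVC is at Q -> 0+.
Min AVC = 76
The firm should shut down if P < 76.

76


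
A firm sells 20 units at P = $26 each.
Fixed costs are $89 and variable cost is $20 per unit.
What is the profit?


Total Revenue = P * Q = 26 * 20 = $520
Total Cost = FC + VC*Q = 89 + 20*20 = $489
Profit = TR - TC = 520 - 489 = $31

$31


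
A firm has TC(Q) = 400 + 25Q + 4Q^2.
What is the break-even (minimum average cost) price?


AC(Q) = 400/Q + 25 + 4Q
To minimize: dAC/dQ = -400/Q^2 + 4 = 0
Q^2 = 400/4 = 100
Q* = 10
Min AC = 400/10 + 25 + 4*10
Min AC = 40 + 25 + 40 = 105

105


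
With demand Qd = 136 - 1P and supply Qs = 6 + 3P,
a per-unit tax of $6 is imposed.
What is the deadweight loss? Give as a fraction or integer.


Pre-tax equilibrium quantity: Q* = 207/2
Post-tax equilibrium quantity: Q_tax = 99
Reduction in quantity: Q* - Q_tax = 9/2
DWL = (1/2) * tax * (Q* - Q_tax)
DWL = (1/2) * 6 * 9/2 = 27/2

27/2


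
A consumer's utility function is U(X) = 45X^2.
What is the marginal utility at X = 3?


MU = dU/dX = 45*2*X^(2-1)
MU = 90*X^1
At X = 3:
MU = 90 * 3^1
MU = 90 * 3 = 270

270


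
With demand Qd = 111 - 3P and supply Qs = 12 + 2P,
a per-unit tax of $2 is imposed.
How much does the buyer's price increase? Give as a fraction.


With a per-unit tax, the buyer's price increase depends on relative slopes.
Supply slope: d = 2, Demand slope: b = 3
Buyer's price increase = d * tax / (b + d)
= 2 * 2 / (3 + 2)
= 4 / 5 = 4/5

4/5


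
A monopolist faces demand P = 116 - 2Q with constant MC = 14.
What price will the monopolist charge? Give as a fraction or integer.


MR = 116 - 4Q
Set MR = MC: 116 - 4Q = 14
Q* = 51/2
Substitute into demand:
P* = 116 - 2*51/2 = 65

65


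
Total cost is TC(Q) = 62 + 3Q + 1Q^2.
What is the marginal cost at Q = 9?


MC = dTC/dQ = 3 + 2*1*Q
At Q = 9:
MC = 3 + 2*9
MC = 3 + 18 = 21

21


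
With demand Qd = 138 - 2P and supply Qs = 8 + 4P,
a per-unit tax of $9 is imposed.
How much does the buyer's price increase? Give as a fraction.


With a per-unit tax, the buyer's price increase depends on relative slopes.
Supply slope: d = 4, Demand slope: b = 2
Buyer's price increase = d * tax / (b + d)
= 4 * 9 / (2 + 4)
= 36 / 6 = 6

6


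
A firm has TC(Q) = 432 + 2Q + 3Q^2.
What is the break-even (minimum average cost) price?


AC(Q) = 432/Q + 2 + 3Q
To minimize: dAC/dQ = -432/Q^2 + 3 = 0
Q^2 = 432/3 = 144
Q* = 12
Min AC = 432/12 + 2 + 3*12
Min AC = 36 + 2 + 36 = 74

74


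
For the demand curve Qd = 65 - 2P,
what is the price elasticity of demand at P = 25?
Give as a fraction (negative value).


dQ/dP = -2
At P = 25: Q = 65 - 2*25 = 15
E = (dQ/dP)(P/Q) = (-2)(25/15) = -10/3

-10/3


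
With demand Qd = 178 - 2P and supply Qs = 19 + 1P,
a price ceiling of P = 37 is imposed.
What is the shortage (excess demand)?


At P = 37:
Qd = 178 - 2*37 = 104
Qs = 19 + 1*37 = 56
Shortage = Qd - Qs = 104 - 56 = 48

48


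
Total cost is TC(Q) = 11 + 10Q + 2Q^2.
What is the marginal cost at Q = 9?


MC = dTC/dQ = 10 + 2*2*Q
At Q = 9:
MC = 10 + 4*9
MC = 10 + 36 = 46

46


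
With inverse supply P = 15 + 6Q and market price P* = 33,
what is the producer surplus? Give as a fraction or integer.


Minimum supply price (at Q=0): P_min = 15
Quantity supplied at P* = 33:
Q* = (33 - 15)/6 = 3
PS = (1/2) * Q* * (P* - P_min)
PS = (1/2) * 3 * (33 - 15)
PS = (1/2) * 3 * 18 = 27

27


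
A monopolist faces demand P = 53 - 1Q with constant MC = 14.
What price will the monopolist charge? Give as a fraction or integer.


MR = 53 - 2Q
Set MR = MC: 53 - 2Q = 14
Q* = 39/2
Substitute into demand:
P* = 53 - 1*39/2 = 67/2

67/2


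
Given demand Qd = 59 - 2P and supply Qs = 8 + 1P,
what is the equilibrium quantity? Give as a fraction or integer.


First find equilibrium price:
59 - 2P = 8 + 1P
P* = 51/3 = 17
Then substitute into demand:
Q* = 59 - 2 * 17 = 25

25


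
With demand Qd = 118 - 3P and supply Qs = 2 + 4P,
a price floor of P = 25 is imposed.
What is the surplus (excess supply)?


At P = 25:
Qd = 118 - 3*25 = 43
Qs = 2 + 4*25 = 102
Surplus = Qs - Qd = 102 - 43 = 59

59


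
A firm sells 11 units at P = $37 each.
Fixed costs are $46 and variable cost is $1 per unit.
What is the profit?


Total Revenue = P * Q = 37 * 11 = $407
Total Cost = FC + VC*Q = 46 + 1*11 = $57
Profit = TR - TC = 407 - 57 = $350

$350


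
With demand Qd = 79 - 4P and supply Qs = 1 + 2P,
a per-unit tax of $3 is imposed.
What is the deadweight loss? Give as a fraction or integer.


Pre-tax equilibrium quantity: Q* = 27
Post-tax equilibrium quantity: Q_tax = 23
Reduction in quantity: Q* - Q_tax = 4
DWL = (1/2) * tax * (Q* - Q_tax)
DWL = (1/2) * 3 * 4 = 6

6


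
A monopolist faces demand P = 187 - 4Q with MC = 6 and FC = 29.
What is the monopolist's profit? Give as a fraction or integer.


MR = MC: 187 - 8Q = 6
Q* = 181/8
P* = 187 - 4*181/8 = 193/2
Profit = (P* - MC)*Q* - FC
= (193/2 - 6)*181/8 - 29
= 181/2*181/8 - 29
= 32761/16 - 29 = 32297/16

32297/16


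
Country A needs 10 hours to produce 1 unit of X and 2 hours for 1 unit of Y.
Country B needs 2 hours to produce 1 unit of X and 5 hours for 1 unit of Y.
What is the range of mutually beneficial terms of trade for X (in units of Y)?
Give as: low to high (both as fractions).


Opportunity cost of X for Country A = hours_X / hours_Y = 10/2 = 5 units of Y
Opportunity cost of X for Country B = hours_X / hours_Y = 2/5 = 2/5 units of Y
Terms of trade must be between the two opportunity costs.
Range: 2/5 to 5

2/5 to 5


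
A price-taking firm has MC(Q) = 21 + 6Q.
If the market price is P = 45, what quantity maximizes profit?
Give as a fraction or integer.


In perfect competition, profit is maximized where P = MC.
45 = 21 + 6Q
24 = 6Q
Q* = 24/6 = 4

4


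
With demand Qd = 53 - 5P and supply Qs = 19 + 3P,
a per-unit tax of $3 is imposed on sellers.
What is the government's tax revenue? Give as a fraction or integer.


With tax on sellers, new supply: Qs' = 19 + 3(P - 3)
= 10 + 3P
New equilibrium quantity:
Q_new = 209/8
Tax revenue = tax * Q_new = 3 * 209/8 = 627/8

627/8


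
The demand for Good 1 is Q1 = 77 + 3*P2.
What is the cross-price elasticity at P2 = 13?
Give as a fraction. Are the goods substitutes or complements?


dQ1/dP2 = 3
At P2 = 13: Q1 = 77 + 3*13 = 116
Exy = (dQ1/dP2)(P2/Q1) = 3 * 13 / 116 = 39/116
Since Exy > 0, the goods are substitutes.

39/116 (substitutes)


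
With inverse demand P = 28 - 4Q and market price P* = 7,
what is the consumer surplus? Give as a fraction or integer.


Maximum willingness to pay (at Q=0): P_max = 28
Quantity demanded at P* = 7:
Q* = (28 - 7)/4 = 21/4
CS = (1/2) * Q* * (P_max - P*)
CS = (1/2) * 21/4 * (28 - 7)
CS = (1/2) * 21/4 * 21 = 441/8

441/8


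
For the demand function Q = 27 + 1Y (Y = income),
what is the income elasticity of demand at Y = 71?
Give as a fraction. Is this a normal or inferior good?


dQ/dY = 1
At Y = 71: Q = 27 + 1*71 = 98
Ey = (dQ/dY)(Y/Q) = 1 * 71 / 98 = 71/98
Since Ey > 0, this is a normal good.

71/98 (normal good)


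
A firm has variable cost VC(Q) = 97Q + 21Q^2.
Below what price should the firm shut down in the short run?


AVC(Q) = VC(Q)/Q = 97 + 21Q
AVC is increasing in Q, so minimum AVC is at Q -> 0+.
Min AVC = 97
The firm should shut down if P < 97.

97


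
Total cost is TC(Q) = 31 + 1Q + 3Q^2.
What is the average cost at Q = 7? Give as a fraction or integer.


TC(7) = 31 + 1*7 + 3*7^2
TC(7) = 31 + 7 + 147 = 185
AC = TC/Q = 185/7 = 185/7

185/7


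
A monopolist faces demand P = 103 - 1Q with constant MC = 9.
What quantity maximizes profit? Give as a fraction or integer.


TR = P*Q = (103 - 1Q)Q = 103Q - 1Q^2
MR = dTR/dQ = 103 - 2Q
Set MR = MC:
103 - 2Q = 9
94 = 2Q
Q* = 94/2 = 47

47


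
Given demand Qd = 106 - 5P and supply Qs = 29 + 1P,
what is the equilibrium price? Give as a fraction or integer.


At equilibrium, Qd = Qs.
106 - 5P = 29 + 1P
106 - 29 = 5P + 1P
77 = 6P
P* = 77/6 = 77/6

77/6


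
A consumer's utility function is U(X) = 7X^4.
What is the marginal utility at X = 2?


MU = dU/dX = 7*4*X^(4-1)
MU = 28*X^3
At X = 2:
MU = 28 * 2^3
MU = 28 * 8 = 224

224


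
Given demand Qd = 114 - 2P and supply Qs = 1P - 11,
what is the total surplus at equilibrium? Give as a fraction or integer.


Find equilibrium: 114 - 2P = 1P - 11
114 + 11 = 3P
P* = 125/3 = 125/3
Q* = 1*125/3 - 11 = 92/3
Inverse demand: P = 57 - Q/2, so P_max = 57
Inverse supply: P = 11 + Q/1, so P_min = 11
CS = (1/2) * 92/3 * (57 - 125/3) = 2116/9
PS = (1/2) * 92/3 * (125/3 - 11) = 4232/9
TS = CS + PS = 2116/9 + 4232/9 = 2116/3

2116/3


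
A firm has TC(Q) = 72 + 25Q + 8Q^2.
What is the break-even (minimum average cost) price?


AC(Q) = 72/Q + 25 + 8Q
To minimize: dAC/dQ = -72/Q^2 + 8 = 0
Q^2 = 72/8 = 9
Q* = 3
Min AC = 72/3 + 25 + 8*3
Min AC = 24 + 25 + 24 = 73

73


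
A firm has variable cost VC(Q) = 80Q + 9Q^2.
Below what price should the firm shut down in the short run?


AVC(Q) = VC(Q)/Q = 80 + 9Q
AVC is increasing in Q, so minimum AVC is at Q -> 0+.
Min AVC = 80
The firm should shut down if P < 80.

80


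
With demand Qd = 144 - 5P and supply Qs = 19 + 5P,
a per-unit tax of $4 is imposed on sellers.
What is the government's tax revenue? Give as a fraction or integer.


With tax on sellers, new supply: Qs' = 19 + 5(P - 4)
= 5P - 1
New equilibrium quantity:
Q_new = 143/2
Tax revenue = tax * Q_new = 4 * 143/2 = 286

286


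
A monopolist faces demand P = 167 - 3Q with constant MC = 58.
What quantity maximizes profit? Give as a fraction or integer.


TR = P*Q = (167 - 3Q)Q = 167Q - 3Q^2
MR = dTR/dQ = 167 - 6Q
Set MR = MC:
167 - 6Q = 58
109 = 6Q
Q* = 109/6 = 109/6

109/6


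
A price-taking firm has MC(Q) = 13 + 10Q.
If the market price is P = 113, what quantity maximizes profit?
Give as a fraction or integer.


In perfect competition, profit is maximized where P = MC.
113 = 13 + 10Q
100 = 10Q
Q* = 100/10 = 10

10


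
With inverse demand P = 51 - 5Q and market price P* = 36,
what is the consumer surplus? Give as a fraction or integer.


Maximum willingness to pay (at Q=0): P_max = 51
Quantity demanded at P* = 36:
Q* = (51 - 36)/5 = 3
CS = (1/2) * Q* * (P_max - P*)
CS = (1/2) * 3 * (51 - 36)
CS = (1/2) * 3 * 15 = 45/2

45/2


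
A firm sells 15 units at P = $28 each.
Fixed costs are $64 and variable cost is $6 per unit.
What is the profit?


Total Revenue = P * Q = 28 * 15 = $420
Total Cost = FC + VC*Q = 64 + 6*15 = $154
Profit = TR - TC = 420 - 154 = $266

$266


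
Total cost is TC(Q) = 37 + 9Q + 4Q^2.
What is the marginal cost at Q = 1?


MC = dTC/dQ = 9 + 2*4*Q
At Q = 1:
MC = 9 + 8*1
MC = 9 + 8 = 17

17


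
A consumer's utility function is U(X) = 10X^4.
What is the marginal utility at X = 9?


MU = dU/dX = 10*4*X^(4-1)
MU = 40*X^3
At X = 9:
MU = 40 * 9^3
MU = 40 * 729 = 29160

29160


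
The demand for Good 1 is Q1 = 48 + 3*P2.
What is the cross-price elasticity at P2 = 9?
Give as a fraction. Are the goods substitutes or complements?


dQ1/dP2 = 3
At P2 = 9: Q1 = 48 + 3*9 = 75
Exy = (dQ1/dP2)(P2/Q1) = 3 * 9 / 75 = 9/25
Since Exy > 0, the goods are substitutes.

9/25 (substitutes)


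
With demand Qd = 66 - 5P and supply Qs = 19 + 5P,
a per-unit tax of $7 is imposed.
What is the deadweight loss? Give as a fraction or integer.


Pre-tax equilibrium quantity: Q* = 85/2
Post-tax equilibrium quantity: Q_tax = 25
Reduction in quantity: Q* - Q_tax = 35/2
DWL = (1/2) * tax * (Q* - Q_tax)
DWL = (1/2) * 7 * 35/2 = 245/4

245/4


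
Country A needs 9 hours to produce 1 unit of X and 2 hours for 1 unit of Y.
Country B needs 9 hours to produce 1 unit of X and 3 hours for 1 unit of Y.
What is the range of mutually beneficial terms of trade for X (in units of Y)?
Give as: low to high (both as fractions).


Opportunity cost of X for Country A = hours_X / hours_Y = 9/2 = 9/2 units of Y
Opportunity cost of X for Country B = hours_X / hours_Y = 9/3 = 3 units of Y
Terms of trade must be between the two opportunity costs.
Range: 3 to 9/2

3 to 9/2


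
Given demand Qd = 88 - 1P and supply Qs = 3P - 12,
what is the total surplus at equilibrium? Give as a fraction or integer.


Find equilibrium: 88 - 1P = 3P - 12
88 + 12 = 4P
P* = 100/4 = 25
Q* = 3*25 - 12 = 63
Inverse demand: P = 88 - Q/1, so P_max = 88
Inverse supply: P = 4 + Q/3, so P_min = 4
CS = (1/2) * 63 * (88 - 25) = 3969/2
PS = (1/2) * 63 * (25 - 4) = 1323/2
TS = CS + PS = 3969/2 + 1323/2 = 2646

2646


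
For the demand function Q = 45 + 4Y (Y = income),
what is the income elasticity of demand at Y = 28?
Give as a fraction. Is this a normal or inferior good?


dQ/dY = 4
At Y = 28: Q = 45 + 4*28 = 157
Ey = (dQ/dY)(Y/Q) = 4 * 28 / 157 = 112/157
Since Ey > 0, this is a normal good.

112/157 (normal good)


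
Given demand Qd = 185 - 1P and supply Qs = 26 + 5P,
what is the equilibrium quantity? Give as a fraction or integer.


First find equilibrium price:
185 - 1P = 26 + 5P
P* = 159/6 = 53/2
Then substitute into demand:
Q* = 185 - 1 * 53/2 = 317/2

317/2


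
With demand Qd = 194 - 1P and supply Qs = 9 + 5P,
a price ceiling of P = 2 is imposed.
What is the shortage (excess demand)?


At P = 2:
Qd = 194 - 1*2 = 192
Qs = 9 + 5*2 = 19
Shortage = Qd - Qs = 192 - 19 = 173

173


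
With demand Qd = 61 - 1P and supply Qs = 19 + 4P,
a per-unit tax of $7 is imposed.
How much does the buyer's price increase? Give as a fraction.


With a per-unit tax, the buyer's price increase depends on relative slopes.
Supply slope: d = 4, Demand slope: b = 1
Buyer's price increase = d * tax / (b + d)
= 4 * 7 / (1 + 4)
= 28 / 5 = 28/5

28/5


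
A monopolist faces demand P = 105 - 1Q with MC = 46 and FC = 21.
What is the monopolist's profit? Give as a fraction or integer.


MR = MC: 105 - 2Q = 46
Q* = 59/2
P* = 105 - 1*59/2 = 151/2
Profit = (P* - MC)*Q* - FC
= (151/2 - 46)*59/2 - 21
= 59/2*59/2 - 21
= 3481/4 - 21 = 3397/4

3397/4


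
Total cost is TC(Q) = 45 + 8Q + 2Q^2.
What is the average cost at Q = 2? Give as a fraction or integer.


TC(2) = 45 + 8*2 + 2*2^2
TC(2) = 45 + 16 + 8 = 69
AC = TC/Q = 69/2 = 69/2

69/2


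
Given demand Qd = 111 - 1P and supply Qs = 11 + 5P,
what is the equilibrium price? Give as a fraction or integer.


At equilibrium, Qd = Qs.
111 - 1P = 11 + 5P
111 - 11 = 1P + 5P
100 = 6P
P* = 100/6 = 50/3

50/3


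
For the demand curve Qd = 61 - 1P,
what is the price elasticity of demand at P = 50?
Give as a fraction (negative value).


dQ/dP = -1
At P = 50: Q = 61 - 1*50 = 11
E = (dQ/dP)(P/Q) = (-1)(50/11) = -50/11

-50/11


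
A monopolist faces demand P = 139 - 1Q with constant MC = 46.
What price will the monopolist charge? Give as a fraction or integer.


MR = 139 - 2Q
Set MR = MC: 139 - 2Q = 46
Q* = 93/2
Substitute into demand:
P* = 139 - 1*93/2 = 185/2

185/2


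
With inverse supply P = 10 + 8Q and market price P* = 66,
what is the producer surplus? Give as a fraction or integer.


Minimum supply price (at Q=0): P_min = 10
Quantity supplied at P* = 66:
Q* = (66 - 10)/8 = 7
PS = (1/2) * Q* * (P* - P_min)
PS = (1/2) * 7 * (66 - 10)
PS = (1/2) * 7 * 56 = 196

196


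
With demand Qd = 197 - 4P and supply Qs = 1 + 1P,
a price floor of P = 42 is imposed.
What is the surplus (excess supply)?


At P = 42:
Qd = 197 - 4*42 = 29
Qs = 1 + 1*42 = 43
Surplus = Qs - Qd = 43 - 29 = 14

14


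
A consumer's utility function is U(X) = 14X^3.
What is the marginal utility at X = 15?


MU = dU/dX = 14*3*X^(3-1)
MU = 42*X^2
At X = 15:
MU = 42 * 15^2
MU = 42 * 225 = 9450

9450


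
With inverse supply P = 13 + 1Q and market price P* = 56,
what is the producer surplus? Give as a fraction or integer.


Minimum supply price (at Q=0): P_min = 13
Quantity supplied at P* = 56:
Q* = (56 - 13)/1 = 43
PS = (1/2) * Q* * (P* - P_min)
PS = (1/2) * 43 * (56 - 13)
PS = (1/2) * 43 * 43 = 1849/2

1849/2


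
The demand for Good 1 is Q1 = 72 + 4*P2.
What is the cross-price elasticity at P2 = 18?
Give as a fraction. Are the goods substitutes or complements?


dQ1/dP2 = 4
At P2 = 18: Q1 = 72 + 4*18 = 144
Exy = (dQ1/dP2)(P2/Q1) = 4 * 18 / 144 = 1/2
Since Exy > 0, the goods are substitutes.

1/2 (substitutes)


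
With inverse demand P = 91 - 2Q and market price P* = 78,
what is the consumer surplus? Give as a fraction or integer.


Maximum willingness to pay (at Q=0): P_max = 91
Quantity demanded at P* = 78:
Q* = (91 - 78)/2 = 13/2
CS = (1/2) * Q* * (P_max - P*)
CS = (1/2) * 13/2 * (91 - 78)
CS = (1/2) * 13/2 * 13 = 169/4

169/4


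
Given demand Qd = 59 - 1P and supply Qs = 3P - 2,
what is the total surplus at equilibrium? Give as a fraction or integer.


Find equilibrium: 59 - 1P = 3P - 2
59 + 2 = 4P
P* = 61/4 = 61/4
Q* = 3*61/4 - 2 = 175/4
Inverse demand: P = 59 - Q/1, so P_max = 59
Inverse supply: P = 2/3 + Q/3, so P_min = 2/3
CS = (1/2) * 175/4 * (59 - 61/4) = 30625/32
PS = (1/2) * 175/4 * (61/4 - 2/3) = 30625/96
TS = CS + PS = 30625/32 + 30625/96 = 30625/24

30625/24


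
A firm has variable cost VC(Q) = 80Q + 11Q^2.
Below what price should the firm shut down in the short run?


AVC(Q) = VC(Q)/Q = 80 + 11Q
AVC is increasing in Q, so minimum AVC is at Q -> 0+.
Min AVC = 80
The firm should shut down if P < 80.

80


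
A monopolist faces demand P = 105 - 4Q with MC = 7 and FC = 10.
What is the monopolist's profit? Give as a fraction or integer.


MR = MC: 105 - 8Q = 7
Q* = 49/4
P* = 105 - 4*49/4 = 56
Profit = (P* - MC)*Q* - FC
= (56 - 7)*49/4 - 10
= 49*49/4 - 10
= 2401/4 - 10 = 2361/4

2361/4


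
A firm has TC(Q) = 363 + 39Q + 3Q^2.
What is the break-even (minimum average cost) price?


AC(Q) = 363/Q + 39 + 3Q
To minimize: dAC/dQ = -363/Q^2 + 3 = 0
Q^2 = 363/3 = 121
Q* = 11
Min AC = 363/11 + 39 + 3*11
Min AC = 33 + 39 + 33 = 105

105


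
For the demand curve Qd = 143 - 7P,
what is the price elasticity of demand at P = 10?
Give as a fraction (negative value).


dQ/dP = -7
At P = 10: Q = 143 - 7*10 = 73
E = (dQ/dP)(P/Q) = (-7)(10/73) = -70/73

-70/73


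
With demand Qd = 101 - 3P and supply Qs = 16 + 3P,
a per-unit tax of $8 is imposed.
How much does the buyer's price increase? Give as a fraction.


With a per-unit tax, the buyer's price increase depends on relative slopes.
Supply slope: d = 3, Demand slope: b = 3
Buyer's price increase = d * tax / (b + d)
= 3 * 8 / (3 + 3)
= 24 / 6 = 4

4


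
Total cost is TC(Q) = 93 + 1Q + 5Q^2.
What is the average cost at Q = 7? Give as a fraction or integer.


TC(7) = 93 + 1*7 + 5*7^2
TC(7) = 93 + 7 + 245 = 345
AC = TC/Q = 345/7 = 345/7

345/7


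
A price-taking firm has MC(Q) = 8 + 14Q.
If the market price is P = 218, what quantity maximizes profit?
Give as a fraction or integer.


In perfect competition, profit is maximized where P = MC.
218 = 8 + 14Q
210 = 14Q
Q* = 210/14 = 15

15


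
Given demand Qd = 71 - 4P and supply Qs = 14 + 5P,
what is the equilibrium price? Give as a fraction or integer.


At equilibrium, Qd = Qs.
71 - 4P = 14 + 5P
71 - 14 = 4P + 5P
57 = 9P
P* = 57/9 = 19/3

19/3


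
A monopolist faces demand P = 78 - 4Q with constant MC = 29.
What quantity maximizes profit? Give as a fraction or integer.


TR = P*Q = (78 - 4Q)Q = 78Q - 4Q^2
MR = dTR/dQ = 78 - 8Q
Set MR = MC:
78 - 8Q = 29
49 = 8Q
Q* = 49/8 = 49/8

49/8


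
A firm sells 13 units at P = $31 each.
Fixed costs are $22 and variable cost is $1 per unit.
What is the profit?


Total Revenue = P * Q = 31 * 13 = $403
Total Cost = FC + VC*Q = 22 + 1*13 = $35
Profit = TR - TC = 403 - 35 = $368

$368


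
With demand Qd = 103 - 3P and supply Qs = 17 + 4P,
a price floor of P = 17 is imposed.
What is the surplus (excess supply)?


At P = 17:
Qd = 103 - 3*17 = 52
Qs = 17 + 4*17 = 85
Surplus = Qs - Qd = 85 - 52 = 33

33


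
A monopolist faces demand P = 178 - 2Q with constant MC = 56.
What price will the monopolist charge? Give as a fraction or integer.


MR = 178 - 4Q
Set MR = MC: 178 - 4Q = 56
Q* = 61/2
Substitute into demand:
P* = 178 - 2*61/2 = 117

117


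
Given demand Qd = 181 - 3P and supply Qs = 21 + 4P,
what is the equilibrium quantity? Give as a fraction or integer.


First find equilibrium price:
181 - 3P = 21 + 4P
P* = 160/7 = 160/7
Then substitute into demand:
Q* = 181 - 3 * 160/7 = 787/7

787/7


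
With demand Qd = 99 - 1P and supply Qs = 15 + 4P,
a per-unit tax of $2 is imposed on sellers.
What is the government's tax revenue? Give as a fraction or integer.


With tax on sellers, new supply: Qs' = 15 + 4(P - 2)
= 7 + 4P
New equilibrium quantity:
Q_new = 403/5
Tax revenue = tax * Q_new = 2 * 403/5 = 806/5

806/5


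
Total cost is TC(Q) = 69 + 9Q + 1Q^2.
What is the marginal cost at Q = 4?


MC = dTC/dQ = 9 + 2*1*Q
At Q = 4:
MC = 9 + 2*4
MC = 9 + 8 = 17

17


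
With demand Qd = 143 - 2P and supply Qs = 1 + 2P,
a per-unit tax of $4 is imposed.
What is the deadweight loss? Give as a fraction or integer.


Pre-tax equilibrium quantity: Q* = 72
Post-tax equilibrium quantity: Q_tax = 68
Reduction in quantity: Q* - Q_tax = 4
DWL = (1/2) * tax * (Q* - Q_tax)
DWL = (1/2) * 4 * 4 = 8

8


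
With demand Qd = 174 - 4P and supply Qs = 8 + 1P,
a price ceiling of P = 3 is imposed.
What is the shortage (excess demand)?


At P = 3:
Qd = 174 - 4*3 = 162
Qs = 8 + 1*3 = 11
Shortage = Qd - Qs = 162 - 11 = 151

151


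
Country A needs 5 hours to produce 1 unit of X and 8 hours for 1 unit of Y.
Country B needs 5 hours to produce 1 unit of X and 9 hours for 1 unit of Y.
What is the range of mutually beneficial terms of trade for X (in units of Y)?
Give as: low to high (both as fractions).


Opportunity cost of X for Country A = hours_X / hours_Y = 5/8 = 5/8 units of Y
Opportunity cost of X for Country B = hours_X / hours_Y = 5/9 = 5/9 units of Y
Terms of trade must be between the two opportunity costs.
Range: 5/9 to 5/8

5/9 to 5/8


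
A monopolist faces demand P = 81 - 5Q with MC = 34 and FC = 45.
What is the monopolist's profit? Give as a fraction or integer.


MR = MC: 81 - 10Q = 34
Q* = 47/10
P* = 81 - 5*47/10 = 115/2
Profit = (P* - MC)*Q* - FC
= (115/2 - 34)*47/10 - 45
= 47/2*47/10 - 45
= 2209/20 - 45 = 1309/20

1309/20


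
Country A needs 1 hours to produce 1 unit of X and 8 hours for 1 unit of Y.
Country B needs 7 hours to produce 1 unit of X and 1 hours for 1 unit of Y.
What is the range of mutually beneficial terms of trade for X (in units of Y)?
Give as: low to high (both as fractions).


Opportunity cost of X for Country A = hours_X / hours_Y = 1/8 = 1/8 units of Y
Opportunity cost of X for Country B = hours_X / hours_Y = 7/1 = 7 units of Y
Terms of trade must be between the two opportunity costs.
Range: 1/8 to 7

1/8 to 7


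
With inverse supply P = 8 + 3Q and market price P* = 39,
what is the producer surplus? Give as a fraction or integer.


Minimum supply price (at Q=0): P_min = 8
Quantity supplied at P* = 39:
Q* = (39 - 8)/3 = 31/3
PS = (1/2) * Q* * (P* - P_min)
PS = (1/2) * 31/3 * (39 - 8)
PS = (1/2) * 31/3 * 31 = 961/6

961/6


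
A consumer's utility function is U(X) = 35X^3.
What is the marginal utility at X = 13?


MU = dU/dX = 35*3*X^(3-1)
MU = 105*X^2
At X = 13:
MU = 105 * 13^2
MU = 105 * 169 = 17745

17745


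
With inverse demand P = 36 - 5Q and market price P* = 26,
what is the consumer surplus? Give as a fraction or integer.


Maximum willingness to pay (at Q=0): P_max = 36
Quantity demanded at P* = 26:
Q* = (36 - 26)/5 = 2
CS = (1/2) * Q* * (P_max - P*)
CS = (1/2) * 2 * (36 - 26)
CS = (1/2) * 2 * 10 = 10

10


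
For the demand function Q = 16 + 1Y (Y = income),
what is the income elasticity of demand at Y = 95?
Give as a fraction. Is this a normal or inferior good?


dQ/dY = 1
At Y = 95: Q = 16 + 1*95 = 111
Ey = (dQ/dY)(Y/Q) = 1 * 95 / 111 = 95/111
Since Ey > 0, this is a normal good.

95/111 (normal good)


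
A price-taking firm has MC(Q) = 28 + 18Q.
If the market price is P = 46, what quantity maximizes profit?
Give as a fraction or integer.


In perfect competition, profit is maximized where P = MC.
46 = 28 + 18Q
18 = 18Q
Q* = 18/18 = 1

1


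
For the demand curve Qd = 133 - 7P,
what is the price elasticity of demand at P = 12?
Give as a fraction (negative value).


dQ/dP = -7
At P = 12: Q = 133 - 7*12 = 49
E = (dQ/dP)(P/Q) = (-7)(12/49) = -12/7

-12/7


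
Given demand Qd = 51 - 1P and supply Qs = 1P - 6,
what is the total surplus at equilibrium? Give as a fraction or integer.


Find equilibrium: 51 - 1P = 1P - 6
51 + 6 = 2P
P* = 57/2 = 57/2
Q* = 1*57/2 - 6 = 45/2
Inverse demand: P = 51 - Q/1, so P_max = 51
Inverse supply: P = 6 + Q/1, so P_min = 6
CS = (1/2) * 45/2 * (51 - 57/2) = 2025/8
PS = (1/2) * 45/2 * (57/2 - 6) = 2025/8
TS = CS + PS = 2025/8 + 2025/8 = 2025/4

2025/4


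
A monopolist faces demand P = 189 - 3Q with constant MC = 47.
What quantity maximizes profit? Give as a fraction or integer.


TR = P*Q = (189 - 3Q)Q = 189Q - 3Q^2
MR = dTR/dQ = 189 - 6Q
Set MR = MC:
189 - 6Q = 47
142 = 6Q
Q* = 142/6 = 71/3

71/3


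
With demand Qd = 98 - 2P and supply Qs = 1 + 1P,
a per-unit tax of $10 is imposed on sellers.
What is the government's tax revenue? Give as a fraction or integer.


With tax on sellers, new supply: Qs' = 1 + 1(P - 10)
= 1P - 9
New equilibrium quantity:
Q_new = 80/3
Tax revenue = tax * Q_new = 10 * 80/3 = 800/3

800/3


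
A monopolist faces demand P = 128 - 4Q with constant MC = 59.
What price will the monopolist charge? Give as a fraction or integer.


MR = 128 - 8Q
Set MR = MC: 128 - 8Q = 59
Q* = 69/8
Substitute into demand:
P* = 128 - 4*69/8 = 187/2

187/2


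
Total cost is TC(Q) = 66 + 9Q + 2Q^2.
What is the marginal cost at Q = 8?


MC = dTC/dQ = 9 + 2*2*Q
At Q = 8:
MC = 9 + 4*8
MC = 9 + 32 = 41

41


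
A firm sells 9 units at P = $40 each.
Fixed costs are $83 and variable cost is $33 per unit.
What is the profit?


Total Revenue = P * Q = 40 * 9 = $360
Total Cost = FC + VC*Q = 83 + 33*9 = $380
Profit = TR - TC = 360 - 380 = $-20

$-20


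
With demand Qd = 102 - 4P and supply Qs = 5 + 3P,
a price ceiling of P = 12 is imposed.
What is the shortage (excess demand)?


At P = 12:
Qd = 102 - 4*12 = 54
Qs = 5 + 3*12 = 41
Shortage = Qd - Qs = 54 - 41 = 13

13


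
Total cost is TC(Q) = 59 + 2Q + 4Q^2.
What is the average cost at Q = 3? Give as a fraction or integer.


TC(3) = 59 + 2*3 + 4*3^2
TC(3) = 59 + 6 + 36 = 101
AC = TC/Q = 101/3 = 101/3

101/3


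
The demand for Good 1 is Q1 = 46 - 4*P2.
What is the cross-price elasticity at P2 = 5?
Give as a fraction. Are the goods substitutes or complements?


dQ1/dP2 = -4
At P2 = 5: Q1 = 46 - 4*5 = 26
Exy = (dQ1/dP2)(P2/Q1) = -4 * 5 / 26 = -10/13
Since Exy < 0, the goods are complements.

-10/13 (complements)


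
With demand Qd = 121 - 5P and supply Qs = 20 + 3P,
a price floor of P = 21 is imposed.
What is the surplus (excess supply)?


At P = 21:
Qd = 121 - 5*21 = 16
Qs = 20 + 3*21 = 83
Surplus = Qs - Qd = 83 - 16 = 67

67


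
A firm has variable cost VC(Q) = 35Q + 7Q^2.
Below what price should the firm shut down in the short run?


AVC(Q) = VC(Q)/Q = 35 + 7Q
AVC is increasing in Q, so minimum AVC is at Q -> 0+.
Min AVC = 35
The firm should shut down if P < 35.

35


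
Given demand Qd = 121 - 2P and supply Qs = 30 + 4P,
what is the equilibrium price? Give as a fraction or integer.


At equilibrium, Qd = Qs.
121 - 2P = 30 + 4P
121 - 30 = 2P + 4P
91 = 6P
P* = 91/6 = 91/6

91/6


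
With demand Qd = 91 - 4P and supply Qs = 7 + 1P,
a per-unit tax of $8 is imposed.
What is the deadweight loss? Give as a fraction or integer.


Pre-tax equilibrium quantity: Q* = 119/5
Post-tax equilibrium quantity: Q_tax = 87/5
Reduction in quantity: Q* - Q_tax = 32/5
DWL = (1/2) * tax * (Q* - Q_tax)
DWL = (1/2) * 8 * 32/5 = 128/5

128/5


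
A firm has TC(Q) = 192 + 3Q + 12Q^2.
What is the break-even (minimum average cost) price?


AC(Q) = 192/Q + 3 + 12Q
To minimize: dAC/dQ = -192/Q^2 + 12 = 0
Q^2 = 192/12 = 16
Q* = 4
Min AC = 192/4 + 3 + 12*4
Min AC = 48 + 3 + 48 = 99

99


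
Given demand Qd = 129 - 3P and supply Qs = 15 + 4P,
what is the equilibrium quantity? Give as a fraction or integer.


First find equilibrium price:
129 - 3P = 15 + 4P
P* = 114/7 = 114/7
Then substitute into demand:
Q* = 129 - 3 * 114/7 = 561/7

561/7


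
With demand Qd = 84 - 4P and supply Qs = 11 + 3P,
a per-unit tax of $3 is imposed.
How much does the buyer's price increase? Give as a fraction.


With a per-unit tax, the buyer's price increase depends on relative slopes.
Supply slope: d = 3, Demand slope: b = 4
Buyer's price increase = d * tax / (b + d)
= 3 * 3 / (4 + 3)
= 9 / 7 = 9/7

9/7


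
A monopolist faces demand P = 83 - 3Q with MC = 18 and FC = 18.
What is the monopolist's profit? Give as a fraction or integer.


MR = MC: 83 - 6Q = 18
Q* = 65/6
P* = 83 - 3*65/6 = 101/2
Profit = (P* - MC)*Q* - FC
= (101/2 - 18)*65/6 - 18
= 65/2*65/6 - 18
= 4225/12 - 18 = 4009/12

4009/12


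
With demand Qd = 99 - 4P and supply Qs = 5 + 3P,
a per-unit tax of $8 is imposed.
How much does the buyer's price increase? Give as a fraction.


With a per-unit tax, the buyer's price increase depends on relative slopes.
Supply slope: d = 3, Demand slope: b = 4
Buyer's price increase = d * tax / (b + d)
= 3 * 8 / (4 + 3)
= 24 / 7 = 24/7

24/7


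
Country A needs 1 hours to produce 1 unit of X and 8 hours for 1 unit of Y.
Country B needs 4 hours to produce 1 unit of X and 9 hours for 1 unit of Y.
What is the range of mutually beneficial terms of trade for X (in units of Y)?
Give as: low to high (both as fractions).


Opportunity cost of X for Country A = hours_X / hours_Y = 1/8 = 1/8 units of Y
Opportunity cost of X for Country B = hours_X / hours_Y = 4/9 = 4/9 units of Y
Terms of trade must be between the two opportunity costs.
Range: 1/8 to 4/9

1/8 to 4/9


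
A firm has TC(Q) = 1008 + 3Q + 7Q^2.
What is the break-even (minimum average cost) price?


AC(Q) = 1008/Q + 3 + 7Q
To minimize: dAC/dQ = -1008/Q^2 + 7 = 0
Q^2 = 1008/7 = 144
Q* = 12
Min AC = 1008/12 + 3 + 7*12
Min AC = 84 + 3 + 84 = 171

171


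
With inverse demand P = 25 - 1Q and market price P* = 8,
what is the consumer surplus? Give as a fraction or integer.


Maximum willingness to pay (at Q=0): P_max = 25
Quantity demanded at P* = 8:
Q* = (25 - 8)/1 = 17
CS = (1/2) * Q* * (P_max - P*)
CS = (1/2) * 17 * (25 - 8)
CS = (1/2) * 17 * 17 = 289/2

289/2


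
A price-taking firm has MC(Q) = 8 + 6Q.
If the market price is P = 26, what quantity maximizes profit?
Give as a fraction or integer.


In perfect competition, profit is maximized where P = MC.
26 = 8 + 6Q
18 = 6Q
Q* = 18/6 = 3

3


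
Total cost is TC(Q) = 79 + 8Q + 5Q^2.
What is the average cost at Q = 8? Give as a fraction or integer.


TC(8) = 79 + 8*8 + 5*8^2
TC(8) = 79 + 64 + 320 = 463
AC = TC/Q = 463/8 = 463/8

463/8


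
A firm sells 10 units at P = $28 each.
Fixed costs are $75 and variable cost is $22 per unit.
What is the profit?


Total Revenue = P * Q = 28 * 10 = $280
Total Cost = FC + VC*Q = 75 + 22*10 = $295
Profit = TR - TC = 280 - 295 = $-15

$-15


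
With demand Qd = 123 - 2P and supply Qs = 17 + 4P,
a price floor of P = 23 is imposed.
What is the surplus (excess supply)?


At P = 23:
Qd = 123 - 2*23 = 77
Qs = 17 + 4*23 = 109
Surplus = Qs - Qd = 109 - 77 = 32

32


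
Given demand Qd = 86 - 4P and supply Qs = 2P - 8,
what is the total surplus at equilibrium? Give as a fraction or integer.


Find equilibrium: 86 - 4P = 2P - 8
86 + 8 = 6P
P* = 94/6 = 47/3
Q* = 2*47/3 - 8 = 70/3
Inverse demand: P = 43/2 - Q/4, so P_max = 43/2
Inverse supply: P = 4 + Q/2, so P_min = 4
CS = (1/2) * 70/3 * (43/2 - 47/3) = 1225/18
PS = (1/2) * 70/3 * (47/3 - 4) = 1225/9
TS = CS + PS = 1225/18 + 1225/9 = 1225/6

1225/6


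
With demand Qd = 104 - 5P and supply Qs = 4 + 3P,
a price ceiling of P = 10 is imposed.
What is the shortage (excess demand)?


At P = 10:
Qd = 104 - 5*10 = 54
Qs = 4 + 3*10 = 34
Shortage = Qd - Qs = 54 - 34 = 20

20


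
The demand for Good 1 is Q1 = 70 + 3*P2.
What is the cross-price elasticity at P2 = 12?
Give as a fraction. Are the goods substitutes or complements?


dQ1/dP2 = 3
At P2 = 12: Q1 = 70 + 3*12 = 106
Exy = (dQ1/dP2)(P2/Q1) = 3 * 12 / 106 = 18/53
Since Exy > 0, the goods are substitutes.

18/53 (substitutes)


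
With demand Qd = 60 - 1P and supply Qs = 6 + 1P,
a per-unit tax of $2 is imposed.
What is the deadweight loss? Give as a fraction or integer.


Pre-tax equilibrium quantity: Q* = 33
Post-tax equilibrium quantity: Q_tax = 32
Reduction in quantity: Q* - Q_tax = 1
DWL = (1/2) * tax * (Q* - Q_tax)
DWL = (1/2) * 2 * 1 = 1

1


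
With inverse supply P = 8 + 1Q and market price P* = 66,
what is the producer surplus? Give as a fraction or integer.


Minimum supply price (at Q=0): P_min = 8
Quantity supplied at P* = 66:
Q* = (66 - 8)/1 = 58
PS = (1/2) * Q* * (P* - P_min)
PS = (1/2) * 58 * (66 - 8)
PS = (1/2) * 58 * 58 = 1682

1682


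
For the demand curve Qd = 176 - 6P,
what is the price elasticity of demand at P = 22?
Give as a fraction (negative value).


dQ/dP = -6
At P = 22: Q = 176 - 6*22 = 44
E = (dQ/dP)(P/Q) = (-6)(22/44) = -3

-3


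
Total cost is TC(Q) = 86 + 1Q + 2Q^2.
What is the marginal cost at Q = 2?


MC = dTC/dQ = 1 + 2*2*Q
At Q = 2:
MC = 1 + 4*2
MC = 1 + 8 = 9

9


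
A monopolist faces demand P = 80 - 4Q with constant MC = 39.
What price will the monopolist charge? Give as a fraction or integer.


MR = 80 - 8Q
Set MR = MC: 80 - 8Q = 39
Q* = 41/8
Substitute into demand:
P* = 80 - 4*41/8 = 119/2

119/2


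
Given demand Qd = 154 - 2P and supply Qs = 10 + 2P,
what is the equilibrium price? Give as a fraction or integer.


At equilibrium, Qd = Qs.
154 - 2P = 10 + 2P
154 - 10 = 2P + 2P
144 = 4P
P* = 144/4 = 36

36


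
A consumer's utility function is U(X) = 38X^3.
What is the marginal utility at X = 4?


MU = dU/dX = 38*3*X^(3-1)
MU = 114*X^2
At X = 4:
MU = 114 * 4^2
MU = 114 * 16 = 1824

1824


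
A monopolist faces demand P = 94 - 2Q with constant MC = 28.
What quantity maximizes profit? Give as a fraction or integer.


TR = P*Q = (94 - 2Q)Q = 94Q - 2Q^2
MR = dTR/dQ = 94 - 4Q
Set MR = MC:
94 - 4Q = 28
66 = 4Q
Q* = 66/4 = 33/2

33/2


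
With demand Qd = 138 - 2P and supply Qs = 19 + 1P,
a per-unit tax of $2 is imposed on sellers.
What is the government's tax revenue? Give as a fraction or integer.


With tax on sellers, new supply: Qs' = 19 + 1(P - 2)
= 17 + 1P
New equilibrium quantity:
Q_new = 172/3
Tax revenue = tax * Q_new = 2 * 172/3 = 344/3

344/3


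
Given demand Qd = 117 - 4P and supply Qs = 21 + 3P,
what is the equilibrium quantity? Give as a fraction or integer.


First find equilibrium price:
117 - 4P = 21 + 3P
P* = 96/7 = 96/7
Then substitute into demand:
Q* = 117 - 4 * 96/7 = 435/7

435/7


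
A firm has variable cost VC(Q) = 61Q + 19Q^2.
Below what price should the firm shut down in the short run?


AVC(Q) = VC(Q)/Q = 61 + 19Q
AVC is increasing in Q, so minimum AVC is at Q -> 0+.
Min AVC = 61
The firm should shut down if P < 61.

61


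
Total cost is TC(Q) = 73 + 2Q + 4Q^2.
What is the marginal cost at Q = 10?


MC = dTC/dQ = 2 + 2*4*Q
At Q = 10:
MC = 2 + 8*10
MC = 2 + 80 = 82

82


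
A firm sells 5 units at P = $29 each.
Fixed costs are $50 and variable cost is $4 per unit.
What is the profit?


Total Revenue = P * Q = 29 * 5 = $145
Total Cost = FC + VC*Q = 50 + 4*5 = $70
Profit = TR - TC = 145 - 70 = $75

$75


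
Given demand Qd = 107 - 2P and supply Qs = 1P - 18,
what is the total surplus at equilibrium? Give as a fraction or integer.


Find equilibrium: 107 - 2P = 1P - 18
107 + 18 = 3P
P* = 125/3 = 125/3
Q* = 1*125/3 - 18 = 71/3
Inverse demand: P = 107/2 - Q/2, so P_max = 107/2
Inverse supply: P = 18 + Q/1, so P_min = 18
CS = (1/2) * 71/3 * (107/2 - 125/3) = 5041/36
PS = (1/2) * 71/3 * (125/3 - 18) = 5041/18
TS = CS + PS = 5041/36 + 5041/18 = 5041/12

5041/12
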